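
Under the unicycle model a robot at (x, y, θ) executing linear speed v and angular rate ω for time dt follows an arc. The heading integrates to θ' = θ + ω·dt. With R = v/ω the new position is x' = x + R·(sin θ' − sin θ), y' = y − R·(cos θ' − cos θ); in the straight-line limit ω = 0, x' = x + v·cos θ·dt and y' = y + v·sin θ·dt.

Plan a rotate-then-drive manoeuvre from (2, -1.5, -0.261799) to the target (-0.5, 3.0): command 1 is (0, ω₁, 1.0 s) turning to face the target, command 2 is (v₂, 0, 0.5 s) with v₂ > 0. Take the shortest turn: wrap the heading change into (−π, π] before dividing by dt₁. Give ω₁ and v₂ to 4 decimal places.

ω₁ = 2.3397, v₂ = 10.2956

heading to target = atan2(3−-1.5, -0.5−2) = 2.0779
Δθ = wrap(2.0779 − -0.2618) = 2.3397; ω₁ = Δθ/dt₁ = 2.3397
distance = √((-0.5−2)² + (3−-1.5)²) = 5.1478; v₂ = distance/dt₂ = 10.2956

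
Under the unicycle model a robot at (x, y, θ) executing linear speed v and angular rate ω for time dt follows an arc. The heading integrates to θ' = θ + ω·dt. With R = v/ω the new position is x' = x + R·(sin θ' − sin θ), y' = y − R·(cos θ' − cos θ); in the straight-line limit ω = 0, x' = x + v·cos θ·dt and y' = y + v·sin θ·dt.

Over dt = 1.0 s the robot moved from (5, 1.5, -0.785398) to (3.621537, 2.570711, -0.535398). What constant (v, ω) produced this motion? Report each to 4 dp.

Δθ = -0.535398 − -0.785398 = 0.250000
ω = Δθ/dt = 0.250000/1.0 = 0.2500
R = Δx/(sin θ' − sin θ) = -7.0000
v = R·ω = -7.0000·0.2500 = -1.7500

v = -1.7500, ω = 0.2500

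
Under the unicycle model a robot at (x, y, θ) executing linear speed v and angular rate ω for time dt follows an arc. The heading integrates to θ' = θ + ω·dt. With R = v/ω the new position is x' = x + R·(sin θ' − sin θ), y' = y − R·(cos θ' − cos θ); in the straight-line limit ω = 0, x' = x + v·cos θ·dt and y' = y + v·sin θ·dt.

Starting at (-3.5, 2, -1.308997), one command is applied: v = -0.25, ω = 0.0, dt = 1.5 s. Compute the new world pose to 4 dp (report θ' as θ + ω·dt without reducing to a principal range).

θ' = -1.3090 + 0.0·1.5 = -1.3090
ω = 0 → straight: x' = -3.5 + -0.25·cos(-1.3090)·1.5 = -3.5971
y' = 2 + -0.25·sin(-1.3090)·1.5 = 2.3622

(-3.5971, 2.3622, -1.3090)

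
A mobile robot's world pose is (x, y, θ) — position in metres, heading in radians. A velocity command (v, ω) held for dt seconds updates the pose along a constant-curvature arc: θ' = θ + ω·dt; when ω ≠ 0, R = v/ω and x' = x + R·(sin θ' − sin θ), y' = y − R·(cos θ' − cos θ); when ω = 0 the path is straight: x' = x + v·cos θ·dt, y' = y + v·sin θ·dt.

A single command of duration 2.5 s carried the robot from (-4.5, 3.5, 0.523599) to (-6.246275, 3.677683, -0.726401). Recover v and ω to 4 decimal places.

v = -0.7500, ω = -0.5000

Δθ = -0.726401 − 0.523599 = -1.250000
ω = Δθ/dt = -1.250000/2.5 = -0.5000
R = Δx/(sin θ' − sin θ) = 1.5000
v = R·ω = 1.5000·-0.5000 = -0.7500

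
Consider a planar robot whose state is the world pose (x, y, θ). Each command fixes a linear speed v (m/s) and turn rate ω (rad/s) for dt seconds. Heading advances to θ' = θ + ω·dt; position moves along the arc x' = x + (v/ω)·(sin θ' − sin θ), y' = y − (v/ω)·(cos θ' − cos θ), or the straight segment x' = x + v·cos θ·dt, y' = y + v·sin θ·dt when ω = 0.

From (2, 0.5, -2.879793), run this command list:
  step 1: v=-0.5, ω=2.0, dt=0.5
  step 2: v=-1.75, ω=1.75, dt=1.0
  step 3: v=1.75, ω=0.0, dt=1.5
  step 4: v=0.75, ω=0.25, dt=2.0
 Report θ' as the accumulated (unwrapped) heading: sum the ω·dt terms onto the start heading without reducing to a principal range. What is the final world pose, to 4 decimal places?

step 1: θ'=-1.8798 (R=-0.2500) → pose (2.1735, 0.6655, -1.8798)
step 2: θ'=-0.1298 (R=-1.0000) → pose (1.3502, 1.9611, -0.1298)
step 3: θ'=-0.1298 (straight) → pose (3.9532, 1.6214, -0.1298)
step 4: θ'=0.3702 (R=3.0000) → pose (5.4269, 1.7994, 0.3702)

(5.4269, 1.7994, 0.3702)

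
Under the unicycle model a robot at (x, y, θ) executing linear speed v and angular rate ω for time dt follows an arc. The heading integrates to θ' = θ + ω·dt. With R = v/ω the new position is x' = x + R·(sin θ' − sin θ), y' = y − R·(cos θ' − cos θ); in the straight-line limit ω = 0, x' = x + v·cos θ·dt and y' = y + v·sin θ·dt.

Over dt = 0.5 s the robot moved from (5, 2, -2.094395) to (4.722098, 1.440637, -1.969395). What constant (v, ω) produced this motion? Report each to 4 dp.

v = 1.2500, ω = 0.2500

Δθ = -1.969395 − -2.094395 = 0.125000
ω = Δθ/dt = 0.125000/0.5 = 0.2500
R = −Δy/(cos θ' − cos θ) = 5.0000
v = R·ω = 5.0000·0.2500 = 1.2500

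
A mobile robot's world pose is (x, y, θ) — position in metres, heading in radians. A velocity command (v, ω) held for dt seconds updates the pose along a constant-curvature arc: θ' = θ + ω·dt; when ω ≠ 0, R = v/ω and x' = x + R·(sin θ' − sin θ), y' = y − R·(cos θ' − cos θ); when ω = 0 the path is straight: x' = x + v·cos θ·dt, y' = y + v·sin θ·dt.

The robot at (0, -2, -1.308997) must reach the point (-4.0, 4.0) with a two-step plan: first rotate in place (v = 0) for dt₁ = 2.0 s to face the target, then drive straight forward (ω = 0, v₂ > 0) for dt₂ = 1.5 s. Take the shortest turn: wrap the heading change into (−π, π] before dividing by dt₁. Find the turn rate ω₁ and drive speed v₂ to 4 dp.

ω₁ = -1.4077, v₂ = 4.8074

heading to target = atan2(4−-2, -4−0) = 2.1588
Δθ = wrap(2.1588 − -1.3090) = -2.8154; ω₁ = Δθ/dt₁ = -1.4077
distance = √((-4−0)² + (4−-2)²) = 7.2111; v₂ = distance/dt₂ = 4.8074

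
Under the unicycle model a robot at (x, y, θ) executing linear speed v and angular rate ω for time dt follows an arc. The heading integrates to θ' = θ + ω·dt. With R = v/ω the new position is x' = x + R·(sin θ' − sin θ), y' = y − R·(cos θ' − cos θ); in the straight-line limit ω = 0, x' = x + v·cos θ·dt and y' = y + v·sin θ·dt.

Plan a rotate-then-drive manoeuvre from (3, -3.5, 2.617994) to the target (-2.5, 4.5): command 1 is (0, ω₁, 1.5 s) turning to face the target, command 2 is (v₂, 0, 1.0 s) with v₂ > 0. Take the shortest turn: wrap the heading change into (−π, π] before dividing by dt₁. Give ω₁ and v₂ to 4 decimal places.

ω₁ = -0.2966, v₂ = 9.7082

heading to target = atan2(4.5−-3.5, -2.5−3) = 2.1731
Δθ = wrap(2.1731 − 2.6180) = -0.4449; ω₁ = Δθ/dt₁ = -0.2966
distance = √((-2.5−3)² + (4.5−-3.5)²) = 9.7082; v₂ = distance/dt₂ = 9.7082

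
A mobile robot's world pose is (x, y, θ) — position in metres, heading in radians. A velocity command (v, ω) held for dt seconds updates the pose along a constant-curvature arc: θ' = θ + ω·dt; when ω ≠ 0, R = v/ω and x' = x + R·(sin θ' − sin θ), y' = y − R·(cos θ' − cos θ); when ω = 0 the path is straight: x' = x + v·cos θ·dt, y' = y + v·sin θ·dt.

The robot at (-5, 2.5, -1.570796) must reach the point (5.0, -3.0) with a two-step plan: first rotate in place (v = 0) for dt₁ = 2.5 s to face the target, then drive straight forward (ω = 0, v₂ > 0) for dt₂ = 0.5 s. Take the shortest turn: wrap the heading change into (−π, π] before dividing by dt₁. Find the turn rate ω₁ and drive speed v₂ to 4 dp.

heading to target = atan2(-3−2.5, 5−-5) = -0.5028
Δθ = wrap(-0.5028 − -1.5708) = 1.0680; ω₁ = Δθ/dt₁ = 0.4272
distance = √((5−-5)² + (-3−2.5)²) = 11.4127; v₂ = distance/dt₂ = 22.8254

ω₁ = 0.4272, v₂ = 22.8254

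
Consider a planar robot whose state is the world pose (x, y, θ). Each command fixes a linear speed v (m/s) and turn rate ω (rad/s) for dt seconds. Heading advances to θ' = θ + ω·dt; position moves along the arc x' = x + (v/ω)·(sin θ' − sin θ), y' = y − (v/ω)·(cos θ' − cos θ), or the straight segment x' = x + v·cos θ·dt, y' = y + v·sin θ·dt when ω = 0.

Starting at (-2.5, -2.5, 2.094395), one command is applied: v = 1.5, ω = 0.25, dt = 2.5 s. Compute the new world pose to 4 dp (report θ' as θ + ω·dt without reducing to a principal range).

(-5.2376, -0.0269, 2.7194)

θ' = 2.0944 + 0.25·2.5 = 2.7194
R = v/ω = 1.5/0.25 = 6.0000
x' = -2.5 + 6.0000·(sin 2.7194 − sin 2.0944) = -5.2376
y' = -2.5 − 6.0000·(cos 2.7194 − cos 2.0944) = -0.0269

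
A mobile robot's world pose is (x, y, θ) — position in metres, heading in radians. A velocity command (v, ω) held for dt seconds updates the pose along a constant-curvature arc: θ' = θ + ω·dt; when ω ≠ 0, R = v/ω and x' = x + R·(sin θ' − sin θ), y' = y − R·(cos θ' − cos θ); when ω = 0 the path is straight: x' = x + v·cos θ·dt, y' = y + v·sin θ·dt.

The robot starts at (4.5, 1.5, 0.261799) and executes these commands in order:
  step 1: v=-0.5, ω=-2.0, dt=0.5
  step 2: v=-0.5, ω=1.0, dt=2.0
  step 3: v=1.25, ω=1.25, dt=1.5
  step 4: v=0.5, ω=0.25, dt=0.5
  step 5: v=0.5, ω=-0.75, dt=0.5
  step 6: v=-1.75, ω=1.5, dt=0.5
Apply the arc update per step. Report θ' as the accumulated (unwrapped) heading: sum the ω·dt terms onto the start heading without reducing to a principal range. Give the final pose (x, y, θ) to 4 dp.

step 1: θ'=-0.7382 (R=0.2500) → pose (4.2671, 1.5566, -0.7382)
step 2: θ'=1.2618 (R=-0.5000) → pose (3.4543, 1.3388, 1.2618)
step 3: θ'=3.1368 (R=1.0000) → pose (2.5064, 2.6429, 3.1368)
step 4: θ'=3.2618 (R=2.0000) → pose (2.2570, 2.6285, 3.2618)
step 5: θ'=2.8868 (R=-0.6667) → pose (2.0090, 2.6452, 2.8868)
step 6: θ'=3.6368 (R=-1.1667) → pose (2.8575, 2.7477, 3.6368)

(2.8575, 2.7477, 3.6368)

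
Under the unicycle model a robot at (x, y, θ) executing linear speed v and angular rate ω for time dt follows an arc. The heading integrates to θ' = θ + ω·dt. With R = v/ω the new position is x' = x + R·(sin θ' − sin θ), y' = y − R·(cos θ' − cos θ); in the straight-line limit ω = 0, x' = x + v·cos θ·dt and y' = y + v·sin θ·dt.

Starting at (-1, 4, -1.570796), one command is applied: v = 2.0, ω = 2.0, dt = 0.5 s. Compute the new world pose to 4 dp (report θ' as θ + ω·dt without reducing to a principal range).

θ' = -1.5708 + 2.0·0.5 = -0.5708
R = v/ω = 2.0/2.0 = 1.0000
x' = -1 + 1.0000·(sin -0.5708 − sin -1.5708) = -0.5403
y' = 4 − 1.0000·(cos -0.5708 − cos -1.5708) = 3.1585

(-0.5403, 3.1585, -0.5708)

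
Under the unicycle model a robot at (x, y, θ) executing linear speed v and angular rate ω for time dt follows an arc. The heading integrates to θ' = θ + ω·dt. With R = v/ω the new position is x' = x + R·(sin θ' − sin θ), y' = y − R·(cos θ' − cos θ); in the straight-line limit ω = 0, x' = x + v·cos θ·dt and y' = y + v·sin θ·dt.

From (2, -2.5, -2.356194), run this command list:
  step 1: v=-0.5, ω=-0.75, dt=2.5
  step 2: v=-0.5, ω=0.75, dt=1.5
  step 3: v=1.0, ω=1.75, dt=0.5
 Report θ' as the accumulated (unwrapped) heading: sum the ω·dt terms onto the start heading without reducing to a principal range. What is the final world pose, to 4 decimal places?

step 1: θ'=-4.2312 (R=0.6667) → pose (3.0624, -2.6628, -4.2312)
step 2: θ'=-3.1062 (R=-0.6667) → pose (3.6769, -3.0205, -3.1062)
step 3: θ'=-2.2312 (R=0.5714) → pose (3.2459, -3.2411, -2.2312)

(3.2459, -3.2411, -2.2312)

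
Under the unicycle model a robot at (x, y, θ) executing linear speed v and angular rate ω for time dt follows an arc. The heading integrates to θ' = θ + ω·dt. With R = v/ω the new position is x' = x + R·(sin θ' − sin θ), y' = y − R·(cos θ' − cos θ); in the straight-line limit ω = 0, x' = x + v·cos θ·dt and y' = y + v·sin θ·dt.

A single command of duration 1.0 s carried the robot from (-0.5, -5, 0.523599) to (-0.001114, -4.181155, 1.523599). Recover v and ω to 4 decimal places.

Δθ = 1.523599 − 0.523599 = 1.000000
ω = Δθ/dt = 1.000000/1.0 = 1.0000
R = −Δy/(cos θ' − cos θ) = 1.0000
v = R·ω = 1.0000·1.0000 = 1.0000

v = 1.0000, ω = 1.0000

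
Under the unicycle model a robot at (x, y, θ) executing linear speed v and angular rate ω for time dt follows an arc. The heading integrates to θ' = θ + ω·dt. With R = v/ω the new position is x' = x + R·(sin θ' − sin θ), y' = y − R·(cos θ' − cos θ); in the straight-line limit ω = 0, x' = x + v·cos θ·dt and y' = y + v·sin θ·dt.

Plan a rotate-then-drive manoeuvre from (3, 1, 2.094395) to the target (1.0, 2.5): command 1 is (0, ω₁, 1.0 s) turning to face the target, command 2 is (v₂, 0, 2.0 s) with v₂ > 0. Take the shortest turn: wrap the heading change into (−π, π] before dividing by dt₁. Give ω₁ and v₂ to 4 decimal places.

ω₁ = 0.4037, v₂ = 1.2500

heading to target = atan2(2.5−1, 1−3) = 2.4981
Δθ = wrap(2.4981 − 2.0944) = 0.4037; ω₁ = Δθ/dt₁ = 0.4037
distance = √((1−3)² + (2.5−1)²) = 2.5000; v₂ = distance/dt₂ = 1.2500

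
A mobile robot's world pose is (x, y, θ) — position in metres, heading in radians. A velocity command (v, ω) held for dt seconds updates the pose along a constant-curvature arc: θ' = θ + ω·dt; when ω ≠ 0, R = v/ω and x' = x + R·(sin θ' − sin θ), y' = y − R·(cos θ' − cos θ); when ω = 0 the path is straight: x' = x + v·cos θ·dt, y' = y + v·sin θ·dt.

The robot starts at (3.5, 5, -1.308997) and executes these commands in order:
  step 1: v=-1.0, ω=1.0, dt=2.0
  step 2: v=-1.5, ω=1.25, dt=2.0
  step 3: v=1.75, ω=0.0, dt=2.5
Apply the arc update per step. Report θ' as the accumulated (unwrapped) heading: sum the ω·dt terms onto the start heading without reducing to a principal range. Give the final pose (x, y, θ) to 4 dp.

(-1.6489, 3.1724, 3.1910)

step 1: θ'=0.6910 (R=-1.0000) → pose (1.8968, 5.5118, 0.6910)
step 2: θ'=3.1910 (R=-1.2000) → pose (2.7208, 3.3885, 3.1910)
step 3: θ'=3.1910 (straight) → pose (-1.6489, 3.1724, 3.1910)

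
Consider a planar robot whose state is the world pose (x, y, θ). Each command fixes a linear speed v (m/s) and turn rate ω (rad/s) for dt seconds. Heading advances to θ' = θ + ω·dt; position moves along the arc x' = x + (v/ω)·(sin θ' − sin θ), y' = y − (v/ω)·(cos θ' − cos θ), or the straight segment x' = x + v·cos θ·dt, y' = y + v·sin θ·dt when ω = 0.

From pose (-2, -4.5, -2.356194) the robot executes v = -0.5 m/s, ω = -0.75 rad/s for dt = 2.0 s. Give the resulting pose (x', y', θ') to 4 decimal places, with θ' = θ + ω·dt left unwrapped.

(-1.0917, -4.4678, -3.8562)

θ' = -2.3562 + -0.75·2.0 = -3.8562
R = v/ω = -0.5/-0.75 = 0.6667
x' = -2 + 0.6667·(sin -3.8562 − sin -2.3562) = -1.0917
y' = -4.5 − 0.6667·(cos -3.8562 − cos -2.3562) = -4.4678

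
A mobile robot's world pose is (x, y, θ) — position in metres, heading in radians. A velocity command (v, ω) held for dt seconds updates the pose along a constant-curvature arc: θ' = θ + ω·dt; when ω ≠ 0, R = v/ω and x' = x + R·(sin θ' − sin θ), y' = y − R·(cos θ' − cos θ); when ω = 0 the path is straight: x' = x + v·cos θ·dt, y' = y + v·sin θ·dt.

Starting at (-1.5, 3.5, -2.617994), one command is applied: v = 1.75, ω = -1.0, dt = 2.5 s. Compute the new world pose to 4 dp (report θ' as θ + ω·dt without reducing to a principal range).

θ' = -2.6180 + -1.0·2.5 = -5.1180
R = v/ω = 1.75/-1.0 = -1.7500
x' = -1.5 + -1.7500·(sin -5.1180 − sin -2.6180) = -3.9830
y' = 3.5 − -1.7500·(cos -5.1180 − cos -2.6180) = 5.7061

(-3.9830, 5.7061, -5.1180)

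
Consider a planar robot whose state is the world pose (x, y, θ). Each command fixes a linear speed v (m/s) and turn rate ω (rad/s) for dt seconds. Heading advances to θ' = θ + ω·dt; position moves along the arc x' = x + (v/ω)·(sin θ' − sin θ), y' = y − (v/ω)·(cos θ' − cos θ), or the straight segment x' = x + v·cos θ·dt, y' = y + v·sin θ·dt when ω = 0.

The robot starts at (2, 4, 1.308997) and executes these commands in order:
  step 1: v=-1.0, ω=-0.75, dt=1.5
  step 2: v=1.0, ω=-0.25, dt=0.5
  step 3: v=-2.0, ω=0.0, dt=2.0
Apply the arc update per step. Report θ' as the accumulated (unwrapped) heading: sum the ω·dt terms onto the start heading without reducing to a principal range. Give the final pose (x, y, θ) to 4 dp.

(-2.5410, 2.8590, 0.0590)

step 1: θ'=0.1840 (R=1.3333) → pose (0.9560, 3.0343, 0.1840)
step 2: θ'=0.0590 (R=-4.0000) → pose (1.4520, 3.0948, 0.0590)
step 3: θ'=0.0590 (straight) → pose (-2.5410, 2.8590, 0.0590)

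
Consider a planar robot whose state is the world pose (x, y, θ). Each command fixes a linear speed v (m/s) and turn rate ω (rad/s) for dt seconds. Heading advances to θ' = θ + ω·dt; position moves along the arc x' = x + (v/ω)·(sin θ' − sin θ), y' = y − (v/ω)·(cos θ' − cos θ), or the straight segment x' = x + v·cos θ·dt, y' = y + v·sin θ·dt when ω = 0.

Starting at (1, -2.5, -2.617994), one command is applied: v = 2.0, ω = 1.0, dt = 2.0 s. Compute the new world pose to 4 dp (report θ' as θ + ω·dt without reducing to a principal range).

θ' = -2.6180 + 1.0·2.0 = -0.6180
R = v/ω = 2.0/1.0 = 2.0000
x' = 1 + 2.0000·(sin -0.6180 − sin -2.6180) = 0.8412
y' = -2.5 − 2.0000·(cos -0.6180 − cos -2.6180) = -5.8621

(0.8412, -5.8621, -0.6180)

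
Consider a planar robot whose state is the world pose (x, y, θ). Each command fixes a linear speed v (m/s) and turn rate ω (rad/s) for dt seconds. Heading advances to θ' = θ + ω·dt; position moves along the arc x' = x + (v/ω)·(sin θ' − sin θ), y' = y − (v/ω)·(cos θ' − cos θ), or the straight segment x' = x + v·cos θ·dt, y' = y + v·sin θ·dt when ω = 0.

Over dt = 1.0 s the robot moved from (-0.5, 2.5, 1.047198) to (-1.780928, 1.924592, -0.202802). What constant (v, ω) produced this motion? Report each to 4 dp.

v = -1.5000, ω = -1.2500

Δθ = -0.202802 − 1.047198 = -1.250000
ω = Δθ/dt = -1.250000/1.0 = -1.2500
R = Δx/(sin θ' − sin θ) = 1.2000
v = R·ω = 1.2000·-1.2500 = -1.5000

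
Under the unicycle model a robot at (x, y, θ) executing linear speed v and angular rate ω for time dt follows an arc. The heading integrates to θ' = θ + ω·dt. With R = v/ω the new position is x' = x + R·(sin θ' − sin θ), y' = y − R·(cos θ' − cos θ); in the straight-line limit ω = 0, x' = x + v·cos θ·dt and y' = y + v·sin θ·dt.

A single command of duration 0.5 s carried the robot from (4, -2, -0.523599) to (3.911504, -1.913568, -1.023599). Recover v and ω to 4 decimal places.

v = -0.2500, ω = -1.0000

Δθ = -1.023599 − -0.523599 = -0.500000
ω = Δθ/dt = -0.500000/0.5 = -1.0000
R = Δx/(sin θ' − sin θ) = 0.2500
v = R·ω = 0.2500·-1.0000 = -0.2500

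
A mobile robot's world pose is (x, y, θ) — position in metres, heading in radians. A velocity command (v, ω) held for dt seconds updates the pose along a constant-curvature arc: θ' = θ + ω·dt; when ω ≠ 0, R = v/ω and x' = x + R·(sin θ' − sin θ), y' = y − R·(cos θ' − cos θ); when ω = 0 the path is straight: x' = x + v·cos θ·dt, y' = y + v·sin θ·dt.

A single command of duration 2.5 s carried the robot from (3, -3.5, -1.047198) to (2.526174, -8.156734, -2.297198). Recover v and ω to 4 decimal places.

v = 2.0000, ω = -0.5000

Δθ = -2.297198 − -1.047198 = -1.250000
ω = Δθ/dt = -1.250000/2.5 = -0.5000
R = −Δy/(cos θ' − cos θ) = -4.0000
v = R·ω = -4.0000·-0.5000 = 2.0000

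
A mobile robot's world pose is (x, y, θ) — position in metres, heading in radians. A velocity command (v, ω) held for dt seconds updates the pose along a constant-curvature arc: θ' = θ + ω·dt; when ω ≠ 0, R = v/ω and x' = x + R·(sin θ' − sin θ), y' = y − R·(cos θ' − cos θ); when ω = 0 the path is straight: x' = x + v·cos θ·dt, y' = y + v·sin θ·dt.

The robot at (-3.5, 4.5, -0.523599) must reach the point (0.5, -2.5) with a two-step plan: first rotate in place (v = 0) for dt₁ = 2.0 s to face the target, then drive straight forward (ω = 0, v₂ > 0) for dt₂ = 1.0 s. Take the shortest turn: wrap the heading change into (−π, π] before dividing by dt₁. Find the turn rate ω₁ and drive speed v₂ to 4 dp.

ω₁ = -0.2640, v₂ = 8.0623

heading to target = atan2(-2.5−4.5, 0.5−-3.5) = -1.0517
Δθ = wrap(-1.0517 − -0.5236) = -0.5281; ω₁ = Δθ/dt₁ = -0.2640
distance = √((0.5−-3.5)² + (-2.5−4.5)²) = 8.0623; v₂ = distance/dt₂ = 8.0623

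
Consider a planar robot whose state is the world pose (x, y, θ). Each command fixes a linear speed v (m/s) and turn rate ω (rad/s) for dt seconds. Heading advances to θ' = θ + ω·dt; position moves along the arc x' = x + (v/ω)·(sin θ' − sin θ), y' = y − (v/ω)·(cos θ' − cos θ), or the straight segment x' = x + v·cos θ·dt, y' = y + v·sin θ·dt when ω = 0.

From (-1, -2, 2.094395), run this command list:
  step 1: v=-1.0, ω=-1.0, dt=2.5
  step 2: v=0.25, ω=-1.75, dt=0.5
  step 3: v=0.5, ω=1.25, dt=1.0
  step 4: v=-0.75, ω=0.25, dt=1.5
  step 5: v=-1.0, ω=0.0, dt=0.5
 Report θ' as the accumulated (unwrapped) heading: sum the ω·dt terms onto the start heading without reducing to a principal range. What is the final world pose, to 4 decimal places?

step 1: θ'=-0.4056 (R=1.0000) → pose (-2.2606, -3.4189, -0.4056)
step 2: θ'=-1.2806 (R=-0.1429) → pose (-2.1801, -3.5093, -1.2806)
step 3: θ'=-0.0306 (R=0.4000) → pose (-1.8090, -3.7946, -0.0306)
step 4: θ'=0.3444 (R=-3.0000) → pose (-2.9137, -3.9694, 0.3444)
step 5: θ'=0.3444 (straight) → pose (-3.3844, -4.1382, 0.3444)

(-3.3844, -4.1382, 0.3444)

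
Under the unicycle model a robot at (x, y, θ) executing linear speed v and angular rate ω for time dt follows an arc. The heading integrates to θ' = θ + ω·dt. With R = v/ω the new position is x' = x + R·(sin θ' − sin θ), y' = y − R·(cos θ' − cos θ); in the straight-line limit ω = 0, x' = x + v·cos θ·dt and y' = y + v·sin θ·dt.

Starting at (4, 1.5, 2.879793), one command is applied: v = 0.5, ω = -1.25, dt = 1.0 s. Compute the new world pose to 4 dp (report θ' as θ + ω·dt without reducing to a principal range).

(3.7042, 1.8628, 1.6298)

θ' = 2.8798 + -1.25·1.0 = 1.6298
R = v/ω = 0.5/-1.25 = -0.4000
x' = 4 + -0.4000·(sin 1.6298 − sin 2.8798) = 3.7042
y' = 1.5 − -0.4000·(cos 1.6298 − cos 2.8798) = 1.8628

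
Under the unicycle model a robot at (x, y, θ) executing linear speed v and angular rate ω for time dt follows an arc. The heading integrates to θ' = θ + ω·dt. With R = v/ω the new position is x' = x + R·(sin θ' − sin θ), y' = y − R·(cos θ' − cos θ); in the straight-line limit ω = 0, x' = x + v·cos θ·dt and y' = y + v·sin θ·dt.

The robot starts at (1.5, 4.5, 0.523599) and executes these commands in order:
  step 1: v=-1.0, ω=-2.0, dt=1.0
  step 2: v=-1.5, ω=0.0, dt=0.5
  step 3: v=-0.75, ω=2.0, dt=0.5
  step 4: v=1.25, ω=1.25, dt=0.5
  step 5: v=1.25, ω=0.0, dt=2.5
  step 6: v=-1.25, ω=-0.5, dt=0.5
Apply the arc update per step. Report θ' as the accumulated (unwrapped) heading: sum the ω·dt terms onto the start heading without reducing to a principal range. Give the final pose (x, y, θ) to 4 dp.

step 1: θ'=-1.4764 (R=0.5000) → pose (0.7522, 4.8859, -1.4764)
step 2: θ'=-1.4764 (straight) → pose (0.6815, 5.6325, -1.4764)
step 3: θ'=-0.4764 (R=-0.3750) → pose (0.4802, 5.9304, -0.4764)
step 4: θ'=0.1486 (R=1.0000) → pose (1.0868, 5.8301, 0.1486)
step 5: θ'=0.1486 (straight) → pose (4.1774, 6.2928, 0.1486)
step 6: θ'=-0.1014 (R=2.5000) → pose (3.5542, 6.2781, -0.1014)

(3.5542, 6.2781, -0.1014)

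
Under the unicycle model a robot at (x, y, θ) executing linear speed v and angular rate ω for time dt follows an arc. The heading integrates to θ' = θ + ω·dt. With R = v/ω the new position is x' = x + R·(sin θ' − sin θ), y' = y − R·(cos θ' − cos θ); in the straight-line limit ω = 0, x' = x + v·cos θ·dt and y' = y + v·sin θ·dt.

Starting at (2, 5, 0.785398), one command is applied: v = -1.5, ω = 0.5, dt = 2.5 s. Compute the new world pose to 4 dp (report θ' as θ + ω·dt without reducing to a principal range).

(1.4393, 1.5345, 2.0354)

θ' = 0.7854 + 0.5·2.5 = 2.0354
R = v/ω = -1.5/0.5 = -3.0000
x' = 2 + -3.0000·(sin 2.0354 − sin 0.7854) = 1.4393
y' = 5 − -3.0000·(cos 2.0354 − cos 0.7854) = 1.5345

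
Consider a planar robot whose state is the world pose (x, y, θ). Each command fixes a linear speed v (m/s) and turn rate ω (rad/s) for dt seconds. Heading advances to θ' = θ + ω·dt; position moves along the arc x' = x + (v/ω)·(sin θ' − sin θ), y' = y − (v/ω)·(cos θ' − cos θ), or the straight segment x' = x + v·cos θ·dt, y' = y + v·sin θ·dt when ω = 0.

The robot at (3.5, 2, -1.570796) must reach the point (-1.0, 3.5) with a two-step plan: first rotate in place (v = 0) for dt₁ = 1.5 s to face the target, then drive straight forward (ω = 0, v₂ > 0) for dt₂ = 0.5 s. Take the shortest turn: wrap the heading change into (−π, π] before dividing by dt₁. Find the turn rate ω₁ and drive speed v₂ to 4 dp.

heading to target = atan2(3.5−2, -1−3.5) = 2.8198
Δθ = wrap(2.8198 − -1.5708) = -1.8925; ω₁ = Δθ/dt₁ = -1.2617
distance = √((-1−3.5)² + (3.5−2)²) = 4.7434; v₂ = distance/dt₂ = 9.4868

ω₁ = -1.2617, v₂ = 9.4868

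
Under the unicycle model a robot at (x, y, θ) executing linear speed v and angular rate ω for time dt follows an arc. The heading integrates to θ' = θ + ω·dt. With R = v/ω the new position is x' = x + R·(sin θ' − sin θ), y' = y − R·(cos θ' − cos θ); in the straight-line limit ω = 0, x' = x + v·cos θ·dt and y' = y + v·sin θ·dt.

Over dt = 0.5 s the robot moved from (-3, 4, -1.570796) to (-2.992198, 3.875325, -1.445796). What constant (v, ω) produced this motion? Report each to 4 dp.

Δθ = -1.445796 − -1.570796 = 0.125000
ω = Δθ/dt = 0.125000/0.5 = 0.2500
R = −Δy/(cos θ' − cos θ) = 1.0000
v = R·ω = 1.0000·0.2500 = 0.2500

v = 0.2500, ω = 0.2500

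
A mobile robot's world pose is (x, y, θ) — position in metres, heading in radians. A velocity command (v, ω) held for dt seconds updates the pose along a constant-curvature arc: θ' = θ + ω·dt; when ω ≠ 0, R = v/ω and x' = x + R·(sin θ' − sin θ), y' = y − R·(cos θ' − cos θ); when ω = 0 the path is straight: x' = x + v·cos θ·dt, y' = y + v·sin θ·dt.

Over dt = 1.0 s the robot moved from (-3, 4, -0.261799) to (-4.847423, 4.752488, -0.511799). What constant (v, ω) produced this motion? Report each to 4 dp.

v = -2.0000, ω = -0.2500

Δθ = -0.511799 − -0.261799 = -0.250000
ω = Δθ/dt = -0.250000/1.0 = -0.2500
R = Δx/(sin θ' − sin θ) = 8.0000
v = R·ω = 8.0000·-0.2500 = -2.0000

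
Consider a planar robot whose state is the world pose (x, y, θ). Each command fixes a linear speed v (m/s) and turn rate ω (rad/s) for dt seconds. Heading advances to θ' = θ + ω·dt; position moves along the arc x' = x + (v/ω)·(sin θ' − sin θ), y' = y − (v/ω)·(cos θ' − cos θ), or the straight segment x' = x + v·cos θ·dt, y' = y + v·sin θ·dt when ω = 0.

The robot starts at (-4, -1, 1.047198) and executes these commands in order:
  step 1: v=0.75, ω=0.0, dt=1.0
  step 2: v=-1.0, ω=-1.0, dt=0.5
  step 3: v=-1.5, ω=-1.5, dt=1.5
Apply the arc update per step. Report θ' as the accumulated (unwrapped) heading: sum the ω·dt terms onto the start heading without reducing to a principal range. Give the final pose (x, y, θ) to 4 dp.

(-5.4823, 0.2811, -1.7028)

step 1: θ'=1.0472 (straight) → pose (-3.6250, -0.3505, 1.0472)
step 2: θ'=0.5472 (R=1.0000) → pose (-3.9707, -0.7045, 0.5472)
step 3: θ'=-1.7028 (R=1.0000) → pose (-5.4823, 0.2811, -1.7028)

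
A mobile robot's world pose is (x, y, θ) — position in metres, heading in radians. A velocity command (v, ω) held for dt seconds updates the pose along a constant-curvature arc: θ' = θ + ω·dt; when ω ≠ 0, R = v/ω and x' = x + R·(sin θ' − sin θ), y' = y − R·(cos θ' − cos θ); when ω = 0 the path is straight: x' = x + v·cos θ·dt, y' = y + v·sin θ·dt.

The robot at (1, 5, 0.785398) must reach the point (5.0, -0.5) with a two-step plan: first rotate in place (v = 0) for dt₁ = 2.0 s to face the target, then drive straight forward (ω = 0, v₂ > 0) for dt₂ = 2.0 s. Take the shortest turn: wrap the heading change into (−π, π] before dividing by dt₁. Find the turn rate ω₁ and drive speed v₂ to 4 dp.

ω₁ = -0.8637, v₂ = 3.4004

heading to target = atan2(-0.5−5, 5−1) = -0.9420
Δθ = wrap(-0.9420 − 0.7854) = -1.7274; ω₁ = Δθ/dt₁ = -0.8637
distance = √((5−1)² + (-0.5−5)²) = 6.8007; v₂ = distance/dt₂ = 3.4004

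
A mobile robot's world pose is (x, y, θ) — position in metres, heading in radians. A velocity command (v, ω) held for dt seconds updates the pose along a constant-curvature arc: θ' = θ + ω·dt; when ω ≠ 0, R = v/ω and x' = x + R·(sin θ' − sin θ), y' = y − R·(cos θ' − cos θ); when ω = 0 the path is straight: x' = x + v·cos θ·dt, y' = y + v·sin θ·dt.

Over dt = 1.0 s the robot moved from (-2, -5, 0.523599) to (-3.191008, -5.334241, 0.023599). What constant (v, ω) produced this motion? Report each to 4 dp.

v = -1.2500, ω = -0.5000

Δθ = 0.023599 − 0.523599 = -0.500000
ω = Δθ/dt = -0.500000/1.0 = -0.5000
R = Δx/(sin θ' − sin θ) = 2.5000
v = R·ω = 2.5000·-0.5000 = -1.2500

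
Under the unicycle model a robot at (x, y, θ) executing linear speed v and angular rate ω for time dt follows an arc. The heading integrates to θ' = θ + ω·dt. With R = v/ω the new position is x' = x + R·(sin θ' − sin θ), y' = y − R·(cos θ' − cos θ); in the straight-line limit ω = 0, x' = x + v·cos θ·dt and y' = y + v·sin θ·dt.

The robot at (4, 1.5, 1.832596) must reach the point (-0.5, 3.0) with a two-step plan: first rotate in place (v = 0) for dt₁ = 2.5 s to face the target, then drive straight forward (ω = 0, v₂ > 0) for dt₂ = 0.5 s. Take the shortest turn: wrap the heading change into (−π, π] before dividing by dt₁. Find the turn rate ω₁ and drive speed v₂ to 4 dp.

ω₁ = 0.3949, v₂ = 9.4868

heading to target = atan2(3−1.5, -0.5−4) = 2.8198
Δθ = wrap(2.8198 − 1.8326) = 0.9872; ω₁ = Δθ/dt₁ = 0.3949
distance = √((-0.5−4)² + (3−1.5)²) = 4.7434; v₂ = distance/dt₂ = 9.4868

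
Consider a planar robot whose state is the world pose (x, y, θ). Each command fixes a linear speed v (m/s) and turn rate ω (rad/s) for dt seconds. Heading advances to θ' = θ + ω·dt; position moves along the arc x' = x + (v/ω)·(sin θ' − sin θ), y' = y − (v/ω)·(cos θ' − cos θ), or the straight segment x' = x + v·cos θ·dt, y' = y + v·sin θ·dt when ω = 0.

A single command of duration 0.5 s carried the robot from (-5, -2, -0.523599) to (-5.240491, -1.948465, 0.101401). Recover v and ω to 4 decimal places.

v = -0.5000, ω = 1.2500

Δθ = 0.101401 − -0.523599 = 0.625000
ω = Δθ/dt = 0.625000/0.5 = 1.2500
R = Δx/(sin θ' − sin θ) = -0.4000
v = R·ω = -0.4000·1.2500 = -0.5000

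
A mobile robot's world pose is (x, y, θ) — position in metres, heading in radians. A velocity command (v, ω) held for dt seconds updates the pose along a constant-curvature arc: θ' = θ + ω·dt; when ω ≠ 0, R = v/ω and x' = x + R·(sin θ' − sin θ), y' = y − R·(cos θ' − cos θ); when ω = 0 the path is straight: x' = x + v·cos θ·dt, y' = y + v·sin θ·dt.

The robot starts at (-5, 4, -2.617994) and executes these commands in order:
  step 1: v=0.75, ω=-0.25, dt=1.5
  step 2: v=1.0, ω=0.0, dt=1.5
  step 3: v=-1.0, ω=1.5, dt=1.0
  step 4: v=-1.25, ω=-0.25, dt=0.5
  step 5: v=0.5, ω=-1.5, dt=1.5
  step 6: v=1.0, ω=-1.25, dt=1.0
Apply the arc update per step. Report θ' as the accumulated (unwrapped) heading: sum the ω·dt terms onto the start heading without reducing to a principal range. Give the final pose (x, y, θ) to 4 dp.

step 1: θ'=-2.9930 (R=-3.0000) → pose (-6.0558, 3.6311, -2.9930)
step 2: θ'=-2.9930 (straight) → pose (-7.5393, 3.4091, -2.9930)
step 3: θ'=-1.4930 (R=-0.6667) → pose (-6.9734, 4.1202, -1.4930)
step 4: θ'=-1.6180 (R=5.0000) → pose (-6.9829, 4.7447, -1.6180)
step 5: θ'=-3.8680 (R=-0.3333) → pose (-7.5373, 4.5113, -3.8680)
step 6: θ'=-5.1180 (R=-0.8000) → pose (-7.7410, 5.4250, -5.1180)

(-7.7410, 5.4250, -5.1180)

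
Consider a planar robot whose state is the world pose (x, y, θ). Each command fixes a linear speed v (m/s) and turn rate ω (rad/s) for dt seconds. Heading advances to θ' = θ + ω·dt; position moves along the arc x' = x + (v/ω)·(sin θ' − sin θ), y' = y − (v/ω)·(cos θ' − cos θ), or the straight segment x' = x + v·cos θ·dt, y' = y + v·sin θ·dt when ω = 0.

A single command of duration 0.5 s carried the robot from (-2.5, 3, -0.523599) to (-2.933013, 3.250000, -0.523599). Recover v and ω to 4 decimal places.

v = -1.0000, ω = 0.0000

Δθ = -0.523599 − -0.523599 = 0.000000
ω = Δθ/dt = 0.000000/0.5 = 0.0000
ω = 0 → v = (Δx·cos θ + Δy·sin θ)/dt = -1.0000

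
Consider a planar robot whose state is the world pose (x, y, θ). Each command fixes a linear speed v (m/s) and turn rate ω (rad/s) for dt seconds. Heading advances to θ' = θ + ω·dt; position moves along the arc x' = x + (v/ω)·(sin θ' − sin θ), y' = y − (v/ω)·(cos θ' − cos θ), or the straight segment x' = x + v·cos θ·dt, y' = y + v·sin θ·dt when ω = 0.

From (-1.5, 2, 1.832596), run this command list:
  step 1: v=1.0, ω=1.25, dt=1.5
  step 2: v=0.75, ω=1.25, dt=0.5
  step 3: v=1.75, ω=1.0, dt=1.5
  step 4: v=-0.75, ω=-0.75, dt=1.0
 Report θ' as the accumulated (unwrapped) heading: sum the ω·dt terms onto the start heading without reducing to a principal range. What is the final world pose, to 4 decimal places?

step 1: θ'=3.7076 (R=0.8000) → pose (-2.7018, 2.4682, 3.7076)
step 2: θ'=4.3326 (R=0.6000) → pose (-2.9372, 2.1842, 4.3326)
step 3: θ'=5.8326 (R=1.7500) → pose (-2.0741, -0.0399, 5.8326)
step 4: θ'=5.0826 (R=1.0000) → pose (-2.5708, 0.4985, 5.0826)

(-2.5708, 0.4985, 5.0826)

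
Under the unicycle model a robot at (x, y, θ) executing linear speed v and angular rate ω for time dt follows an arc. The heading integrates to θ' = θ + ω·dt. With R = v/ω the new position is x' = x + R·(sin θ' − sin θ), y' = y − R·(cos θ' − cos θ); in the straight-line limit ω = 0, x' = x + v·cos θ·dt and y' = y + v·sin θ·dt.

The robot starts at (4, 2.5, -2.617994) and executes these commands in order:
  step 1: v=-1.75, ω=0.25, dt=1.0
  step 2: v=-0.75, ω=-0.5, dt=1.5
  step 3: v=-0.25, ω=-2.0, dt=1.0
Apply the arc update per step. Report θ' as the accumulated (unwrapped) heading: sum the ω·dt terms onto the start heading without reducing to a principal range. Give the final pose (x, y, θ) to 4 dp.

(6.5215, 3.8066, -5.1180)

step 1: θ'=-2.3680 (R=-7.0000) → pose (5.3910, 3.5544, -2.3680)
step 2: θ'=-3.1180 (R=1.5000) → pose (6.4037, 3.9809, -3.1180)
step 3: θ'=-5.1180 (R=0.1250) → pose (6.5215, 3.8066, -5.1180)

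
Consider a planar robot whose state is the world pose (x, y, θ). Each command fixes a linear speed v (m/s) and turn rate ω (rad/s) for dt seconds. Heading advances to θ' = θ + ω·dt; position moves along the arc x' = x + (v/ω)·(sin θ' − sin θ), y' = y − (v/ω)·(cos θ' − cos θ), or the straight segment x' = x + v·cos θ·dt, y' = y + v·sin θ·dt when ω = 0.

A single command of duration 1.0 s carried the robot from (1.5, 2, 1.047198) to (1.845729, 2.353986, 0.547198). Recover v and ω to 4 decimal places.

v = 0.5000, ω = -0.5000

Δθ = 0.547198 − 1.047198 = -0.500000
ω = Δθ/dt = -0.500000/1.0 = -0.5000
R = −Δy/(cos θ' − cos θ) = -1.0000
v = R·ω = -1.0000·-0.5000 = 0.5000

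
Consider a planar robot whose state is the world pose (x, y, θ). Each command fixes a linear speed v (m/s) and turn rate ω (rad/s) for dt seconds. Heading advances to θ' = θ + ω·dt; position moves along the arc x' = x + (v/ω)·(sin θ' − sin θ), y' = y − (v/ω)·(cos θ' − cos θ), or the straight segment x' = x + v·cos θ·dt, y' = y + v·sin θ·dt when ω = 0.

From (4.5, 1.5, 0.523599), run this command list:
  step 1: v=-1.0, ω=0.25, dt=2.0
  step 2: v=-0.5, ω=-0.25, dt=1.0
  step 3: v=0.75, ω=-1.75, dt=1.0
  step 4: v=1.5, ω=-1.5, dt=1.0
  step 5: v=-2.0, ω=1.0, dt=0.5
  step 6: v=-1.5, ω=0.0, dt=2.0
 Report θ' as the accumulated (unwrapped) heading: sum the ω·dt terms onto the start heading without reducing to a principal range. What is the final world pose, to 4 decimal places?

(5.0038, 1.8545, -1.9764)

step 1: θ'=1.0236 (R=-4.0000) → pose (3.0841, 0.1171, 1.0236)
step 2: θ'=0.7736 (R=2.0000) → pose (2.7735, -0.2731, 0.7736)
step 3: θ'=-0.9764 (R=-0.4286) → pose (3.4280, -0.3397, -0.9764)
step 4: θ'=-2.4764 (R=-1.0000) → pose (3.2168, -1.6865, -2.4764)
step 5: θ'=-1.9764 (R=-2.0000) → pose (3.8201, -0.9021, -1.9764)
step 6: θ'=-1.9764 (straight) → pose (5.0038, 1.8545, -1.9764)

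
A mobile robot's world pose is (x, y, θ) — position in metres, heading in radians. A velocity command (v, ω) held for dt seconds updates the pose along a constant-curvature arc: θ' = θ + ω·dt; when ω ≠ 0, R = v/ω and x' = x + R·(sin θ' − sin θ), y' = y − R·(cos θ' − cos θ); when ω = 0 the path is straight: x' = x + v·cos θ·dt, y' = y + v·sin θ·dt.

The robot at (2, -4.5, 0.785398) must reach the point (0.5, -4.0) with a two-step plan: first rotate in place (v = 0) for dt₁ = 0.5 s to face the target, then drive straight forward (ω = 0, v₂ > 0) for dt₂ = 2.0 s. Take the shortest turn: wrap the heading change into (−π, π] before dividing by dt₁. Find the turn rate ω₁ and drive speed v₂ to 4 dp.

ω₁ = 4.0689, v₂ = 0.7906

heading to target = atan2(-4−-4.5, 0.5−2) = 2.8198
Δθ = wrap(2.8198 − 0.7854) = 2.0344; ω₁ = Δθ/dt₁ = 4.0689
distance = √((0.5−2)² + (-4−-4.5)²) = 1.5811; v₂ = distance/dt₂ = 0.7906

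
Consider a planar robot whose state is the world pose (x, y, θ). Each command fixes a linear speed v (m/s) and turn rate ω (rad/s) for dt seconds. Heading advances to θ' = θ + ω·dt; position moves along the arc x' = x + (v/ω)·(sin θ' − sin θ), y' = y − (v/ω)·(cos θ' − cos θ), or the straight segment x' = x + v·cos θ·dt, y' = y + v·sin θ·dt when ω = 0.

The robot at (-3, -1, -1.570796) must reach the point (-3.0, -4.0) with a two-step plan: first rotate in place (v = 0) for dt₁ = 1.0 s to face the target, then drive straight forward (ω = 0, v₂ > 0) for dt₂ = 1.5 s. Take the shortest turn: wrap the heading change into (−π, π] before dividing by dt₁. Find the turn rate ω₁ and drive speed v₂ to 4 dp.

ω₁ = 0.0000, v₂ = 2.0000

heading to target = atan2(-4−-1, -3−-3) = -1.5708
Δθ = wrap(-1.5708 − -1.5708) = 0.0000; ω₁ = Δθ/dt₁ = 0.0000
distance = √((-3−-3)² + (-4−-1)²) = 3.0000; v₂ = distance/dt₂ = 2.0000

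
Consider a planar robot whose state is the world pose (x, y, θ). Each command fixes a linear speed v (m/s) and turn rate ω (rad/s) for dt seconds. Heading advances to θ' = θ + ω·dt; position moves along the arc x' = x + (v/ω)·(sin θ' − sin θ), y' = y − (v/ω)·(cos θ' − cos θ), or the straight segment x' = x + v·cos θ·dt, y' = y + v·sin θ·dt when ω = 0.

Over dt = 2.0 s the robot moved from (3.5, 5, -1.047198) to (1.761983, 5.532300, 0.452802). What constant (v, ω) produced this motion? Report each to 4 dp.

v = -1.0000, ω = 0.7500

Δθ = 0.452802 − -1.047198 = 1.500000
ω = Δθ/dt = 1.500000/2.0 = 0.7500
R = Δx/(sin θ' − sin θ) = -1.3333
v = R·ω = -1.3333·0.7500 = -1.0000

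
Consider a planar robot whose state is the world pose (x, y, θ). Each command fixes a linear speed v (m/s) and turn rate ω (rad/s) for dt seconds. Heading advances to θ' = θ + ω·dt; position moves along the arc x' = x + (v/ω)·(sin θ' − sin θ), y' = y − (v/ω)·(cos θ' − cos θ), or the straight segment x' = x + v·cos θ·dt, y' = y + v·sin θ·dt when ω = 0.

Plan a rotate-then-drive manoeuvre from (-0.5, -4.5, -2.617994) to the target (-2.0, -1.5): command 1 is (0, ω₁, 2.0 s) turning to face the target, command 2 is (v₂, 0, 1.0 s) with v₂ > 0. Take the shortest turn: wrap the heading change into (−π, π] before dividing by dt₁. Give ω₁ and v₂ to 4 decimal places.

ω₁ = -0.8154, v₂ = 3.3541

heading to target = atan2(-1.5−-4.5, -2−-0.5) = 2.0344
Δθ = wrap(2.0344 − -2.6180) = -1.6307; ω₁ = Δθ/dt₁ = -0.8154
distance = √((-2−-0.5)² + (-1.5−-4.5)²) = 3.3541; v₂ = distance/dt₂ = 3.3541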